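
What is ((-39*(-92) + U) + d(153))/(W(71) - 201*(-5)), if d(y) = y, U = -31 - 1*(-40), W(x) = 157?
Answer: 1875/581 ≈ 3.2272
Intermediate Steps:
U = 9 (U = -31 + 40 = 9)
((-39*(-92) + U) + d(153))/(W(71) - 201*(-5)) = ((-39*(-92) + 9) + 153)/(157 - 201*(-5)) = ((3588 + 9) + 153)/(157 + 1005) = (3597 + 153)/1162 = 3750*(1/1162) = 1875/581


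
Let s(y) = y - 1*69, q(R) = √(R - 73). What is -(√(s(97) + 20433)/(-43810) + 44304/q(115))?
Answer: -7384*√42/7 + √20461/43810 ≈ -6836.3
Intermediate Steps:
q(R) = √(-73 + R)
s(y) = -69 + y (s(y) = y - 69 = -69 + y)
-(√(s(97) + 20433)/(-43810) + 44304/q(115)) = -(√((-69 + 97) + 20433)/(-43810) + 44304/(√(-73 + 115))) = -(√(28 + 20433)*(-1/43810) + 44304/(√42)) = -(√20461*(-1/43810) + 44304*(√42/42)) = -(-√20461/43810 + 7384*√42/7) = -7384*√42/7 + √20461/43810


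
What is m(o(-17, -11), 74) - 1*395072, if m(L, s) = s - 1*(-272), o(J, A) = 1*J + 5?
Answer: -394726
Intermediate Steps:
o(J, A) = 5 + J (o(J, A) = J + 5 = 5 + J)
m(L, s) = 272 + s (m(L, s) = s + 272 = 272 + s)
m(o(-17, -11), 74) - 1*395072 = (272 + 74) - 1*395072 = 346 - 395072 = -394726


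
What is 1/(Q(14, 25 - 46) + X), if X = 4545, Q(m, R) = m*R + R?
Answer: 1/4230 ≈ 0.00023641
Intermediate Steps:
Q(m, R) = R + R*m (Q(m, R) = R*m + R = R + R*m)
1/(Q(14, 25 - 46) + X) = 1/((25 - 46)*(1 + 14) + 4545) = 1/(-21*15 + 4545) = 1/(-315 + 4545) = 1/4230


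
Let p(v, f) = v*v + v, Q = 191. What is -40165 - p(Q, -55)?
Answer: -76837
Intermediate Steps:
p(v, f) = v + v² (p(v, f) = v² + v = v + v²)
-40165 - p(Q, -55) = -40165 - 191*(1 + 191) = -40165 - 191*192 = -40165 - 1*36672 = -40165 - 36672 = -76837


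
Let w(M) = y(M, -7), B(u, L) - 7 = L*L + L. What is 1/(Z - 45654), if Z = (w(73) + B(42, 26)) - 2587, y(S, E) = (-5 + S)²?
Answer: -1/42908 ≈ -2.3306e-5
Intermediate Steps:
B(u, L) = 7 + L + L² (B(u, L) = 7 + (L*L + L) = 7 + (L² + L) = 7 + (L + L²) = 7 + L + L²)
w(M) = (-5 + M)²
Z = 2746 (Z = ((-5 + 73)² + (7 + 26 + 26²)) - 2587 = (68² + (7 + 26 + 676)) - 2587 = (4624 + 709) - 2587 = 5333 - 2587 = 2746)
1/(Z - 45654) = 1/(2746 - 45654) = 1/(-42908) = -1/42908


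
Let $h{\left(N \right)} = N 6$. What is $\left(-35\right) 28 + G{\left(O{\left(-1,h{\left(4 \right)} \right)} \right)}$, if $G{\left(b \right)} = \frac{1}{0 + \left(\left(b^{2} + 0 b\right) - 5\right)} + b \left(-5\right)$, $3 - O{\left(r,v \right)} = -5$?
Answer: $- \frac{60179}{59} \approx -1020.0$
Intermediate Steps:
$h{\left(N \right)} = 6 N$
$O{\left(r,v \right)} = 8$ ($O{\left(r,v \right)} = 3 - -5 = 3 + 5 = 8$)
$G{\left(b \right)} = \frac{1}{-5 + b^{2}} - 5 b$ ($G{\left(b \right)} = \frac{1}{0 + \left(\left(b^{2} + 0\right) - 5\right)} - 5 b = \frac{1}{0 + \left(b^{2} - 5\right)} - 5 b = \frac{1}{0 + \left(-5 + b^{2}\right)} - 5 b = \frac{1}{-5 + b^{2}} - 5 b$)
$\left(-35\right) 28 + G{\left(O{\left(-1,h{\left(4 \right)} \right)} \right)} = \left(-35\right) 28 + \frac{1 - 5 \cdot 8^{3} + 25 \cdot 8}{-5 + 8^{2}} = -980 + \frac{1 - 2560 + 200}{-5 + 64} = -980 + \frac{1 - 2560 + 200}{59} = -980 + \frac{1}{59} \left(-2359\right) = -980 - \frac{2359}{59} = - \frac{60179}{59}$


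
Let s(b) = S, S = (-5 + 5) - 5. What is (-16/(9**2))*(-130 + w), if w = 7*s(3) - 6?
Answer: 304/9 ≈ 33.778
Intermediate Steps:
S = -5 (S = 0 - 5 = -5)
s(b) = -5
w = -41 (w = 7*(-5) - 6 = -35 - 6 = -41)
(-16/(9**2))*(-130 + w) = (-16/(9**2))*(-130 - 41) = -16/81*(-171) = 304/9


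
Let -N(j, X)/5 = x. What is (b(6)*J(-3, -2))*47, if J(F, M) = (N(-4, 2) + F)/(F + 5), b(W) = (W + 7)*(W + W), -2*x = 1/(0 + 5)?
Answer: -9165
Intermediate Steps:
x = -⅒ (x = -1/(2*(0 + 5)) = -½/5 = -½*⅕ = -⅒ ≈ -0.10000)
b(W) = 2*W*(7 + W) (b(W) = (7 + W)*(2*W) = 2*W*(7 + W))
N(j, X) = ½ (N(j, X) = -5*(-⅒) = ½)
J(F, M) = (½ + F)/(5 + F) (J(F, M) = (½ + F)/(F + 5) = (½ + F)/(5 + F))
(b(6)*J(-3, -2))*47 = ((2*6*(7 + 6))*((½ - 3)/(5 - 3)))*47 = ((2*6*13)*(-5/2/2))*47 = (156*((½)*(-5/2)))*47 = (156*(-5/4))*47 = -195*47 = -9165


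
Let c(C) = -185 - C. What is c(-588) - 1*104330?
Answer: -103927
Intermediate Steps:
c(-588) - 1*104330 = (-185 - 1*(-588)) - 1*104330 = (-185 + 588) - 104330 = 403 - 104330 = -103927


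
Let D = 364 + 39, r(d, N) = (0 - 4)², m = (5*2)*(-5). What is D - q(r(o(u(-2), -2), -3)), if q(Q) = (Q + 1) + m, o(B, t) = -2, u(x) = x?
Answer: 436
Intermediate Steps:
m = -50 (m = 10*(-5) = -50)
r(d, N) = 16 (r(d, N) = (-4)² = 16)
q(Q) = -49 + Q (q(Q) = (Q + 1) - 50 = (1 + Q) - 50 = -49 + Q)
D = 403
D - q(r(o(u(-2), -2), -3)) = 403 - (-49 + 16) = 403 - 1*(-33) = 403 + 33 = 436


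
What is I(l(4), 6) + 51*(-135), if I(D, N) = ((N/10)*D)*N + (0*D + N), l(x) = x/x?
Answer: -34377/5 ≈ -6875.4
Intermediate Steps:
l(x) = 1
I(D, N) = N + D*N²/10 (I(D, N) = ((N*(⅒))*D)*N + (0 + N) = ((N/10)*D)*N + N = (D*N/10)*N + N = D*N²/10 + N = N + D*N²/10)
I(l(4), 6) + 51*(-135) = (⅒)*6*(10 + 1*6) + 51*(-135) = (⅒)*6*(10 + 6) - 6885 = (⅒)*6*16 - 6885 = 48/5 - 6885 = -34377/5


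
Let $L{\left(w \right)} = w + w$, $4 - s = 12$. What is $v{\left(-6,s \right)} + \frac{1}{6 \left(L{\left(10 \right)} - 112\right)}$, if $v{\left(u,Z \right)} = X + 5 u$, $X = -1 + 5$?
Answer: $- \frac{14353}{552} \approx -26.002$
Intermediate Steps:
$X = 4$
$s = -8$ ($s = 4 - 12 = -8$)
$v{\left(u,Z \right)} = 4 + 5 u$
$L{\left(w \right)} = 2 w$
$v{\left(-6,s \right)} + \frac{1}{6 \left(L{\left(10 \right)} - 112\right)} = \left(4 + 5 \left(-6\right)\right) + \frac{1}{6 \left(2 \cdot 10 - 112\right)} = \left(4 - 30\right) + \frac{1}{6 \left(20 - 112\right)} = -26 + \frac{1}{6 \left(-92\right)} = -26 + \frac{1}{6} \left(- \frac{1}{92}\right) = -26 - \frac{1}{552} = - \frac{14353}{552}$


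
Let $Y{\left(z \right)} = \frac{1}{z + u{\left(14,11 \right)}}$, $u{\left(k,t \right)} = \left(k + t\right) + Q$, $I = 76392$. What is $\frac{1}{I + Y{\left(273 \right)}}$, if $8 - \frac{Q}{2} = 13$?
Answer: $\frac{288}{22000897} \approx 1.309 \cdot 10^{-5}$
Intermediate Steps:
$Q = -10$ ($Q = 16 - 26 = -10$)
$u{\left(k,t \right)} = -10 + k + t$ ($u{\left(k,t \right)} = \left(k + t\right) - 10 = -10 + k + t$)
$Y{\left(z \right)} = \frac{1}{15 + z}$ ($Y{\left(z \right)} = \frac{1}{z + \left(-10 + 14 + 11\right)} = \frac{1}{z + 15} = \frac{1}{15 + z}$)
$\frac{1}{I + Y{\left(273 \right)}} = \frac{1}{76392 + \frac{1}{15 + 273}} = \frac{1}{76392 + \frac{1}{288}} = \frac{1}{\frac{22000897}{288}} = \frac{288}{22000897}$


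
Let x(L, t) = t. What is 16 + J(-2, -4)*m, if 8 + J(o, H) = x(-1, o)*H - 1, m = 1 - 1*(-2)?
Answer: 13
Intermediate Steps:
m = 3 (m = 1 + 2 = 3)
J(o, H) = -9 + H*o (J(o, H) = -8 + (o*H - 1) = -8 + (H*o - 1) = -8 + (-1 + H*o) = -9 + H*o)
16 + J(-2, -4)*m = 16 + (-9 - 4*(-2))*3 = 16 + (-9 + 8)*3 = 16 - 1*3 = 16 - 3 = 13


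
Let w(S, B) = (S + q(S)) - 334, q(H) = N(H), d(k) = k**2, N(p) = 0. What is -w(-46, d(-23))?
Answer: 380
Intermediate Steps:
q(H) = 0
w(S, B) = -334 + S (w(S, B) = (S + 0) - 334 = S - 334 = -334 + S)
-w(-46, d(-23)) = -(-334 - 46) = -1*(-380) = 380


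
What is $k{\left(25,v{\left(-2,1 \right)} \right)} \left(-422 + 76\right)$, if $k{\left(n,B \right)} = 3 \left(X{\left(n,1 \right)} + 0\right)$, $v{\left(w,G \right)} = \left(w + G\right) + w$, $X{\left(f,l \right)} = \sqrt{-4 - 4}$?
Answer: $- 2076 i \sqrt{2} \approx - 2935.9 i$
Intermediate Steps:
$X{\left(f,l \right)} = 2 i \sqrt{2}$ ($X{\left(f,l \right)} = \sqrt{-8} = 2 i \sqrt{2}$)
$v{\left(w,G \right)} = G + 2 w$ ($v{\left(w,G \right)} = \left(G + w\right) + w = G + 2 w$)
$k{\left(n,B \right)} = 6 i \sqrt{2}$ ($k{\left(n,B \right)} = 3 \left(2 i \sqrt{2} + 0\right) = 3 \cdot 2 i \sqrt{2} = 6 i \sqrt{2}$)
$k{\left(25,v{\left(-2,1 \right)} \right)} \left(-422 + 76\right) = 6 i \sqrt{2} \left(-422 + 76\right) = 6 i \sqrt{2} \left(-346\right) = - 2076 i \sqrt{2}$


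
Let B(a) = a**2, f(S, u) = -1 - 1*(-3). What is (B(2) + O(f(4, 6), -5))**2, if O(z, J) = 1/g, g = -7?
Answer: 729/49 ≈ 14.878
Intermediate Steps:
f(S, u) = 2 (f(S, u) = -1 + 3 = 2)
O(z, J) = -1/7 (O(z, J) = 1/(-7) = -1/7)
(B(2) + O(f(4, 6), -5))**2 = (2**2 - 1/7)**2 = (4 - 1/7)**2 = (27/7)**2 = 729/49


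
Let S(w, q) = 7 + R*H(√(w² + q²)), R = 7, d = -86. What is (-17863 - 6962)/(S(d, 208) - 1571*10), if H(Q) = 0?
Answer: 24825/15703 ≈ 1.5809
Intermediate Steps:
S(w, q) = 7 (S(w, q) = 7 + 7*0 = 7 + 0 = 7)
(-17863 - 6962)/(S(d, 208) - 1571*10) = (-17863 - 6962)/(7 - 1571*10) = -24825/(7 - 15710) = -24825/(-15703) = -24825*(-1/15703) = 24825/15703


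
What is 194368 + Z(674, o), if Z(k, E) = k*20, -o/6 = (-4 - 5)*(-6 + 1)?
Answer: 207848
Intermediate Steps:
o = -270 (o = -6*(-4 - 5)*(-6 + 1) = -(-54)*(-5) = -6*45 = -270)
Z(k, E) = 20*k
194368 + Z(674, o) = 194368 + 20*674 = 194368 + 13480 = 207848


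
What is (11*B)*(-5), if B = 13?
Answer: -715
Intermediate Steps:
(11*B)*(-5) = (11*13)*(-5) = 143*(-5) = -715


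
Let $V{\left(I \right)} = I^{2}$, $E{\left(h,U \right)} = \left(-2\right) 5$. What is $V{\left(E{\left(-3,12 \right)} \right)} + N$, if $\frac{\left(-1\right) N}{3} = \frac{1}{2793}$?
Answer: $\frac{93099}{931} \approx 99.999$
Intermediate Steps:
$E{\left(h,U \right)} = -10$
$N = - \frac{1}{931}$ ($N = - \frac{3}{2793} = \left(-3\right) \frac{1}{2793} = - \frac{1}{931} \approx -0.0010741$)
$V{\left(E{\left(-3,12 \right)} \right)} + N = \left(-10\right)^{2} - \frac{1}{931} = 100 - \frac{1}{931} = \frac{93099}{931}$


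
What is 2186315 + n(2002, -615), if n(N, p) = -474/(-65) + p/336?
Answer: 15916412963/7280 ≈ 2.1863e+6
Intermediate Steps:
n(N, p) = 474/65 + p/336 (n(N, p) = -474*(-1/65) + p*(1/336) = 474/65 + p/336)
2186315 + n(2002, -615) = 2186315 + (474/65 + (1/336)*(-615)) = 2186315 + (474/65 - 205/112) = 2186315 + 39763/7280 = 15916412963/7280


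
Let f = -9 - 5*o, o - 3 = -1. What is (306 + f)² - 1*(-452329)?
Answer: 534698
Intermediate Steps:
o = 2 (o = 3 - 1 = 2)
f = -19 (f = -9 - 5*2 = -9 - 10 = -19)
(306 + f)² - 1*(-452329) = (306 - 19)² - 1*(-452329) = 287² + 452329 = 82369 + 452329 = 534698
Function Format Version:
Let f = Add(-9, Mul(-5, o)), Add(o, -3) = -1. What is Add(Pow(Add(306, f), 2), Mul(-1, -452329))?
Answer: 534698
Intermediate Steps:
o = 2 (o = Add(3, -1) = 2)
f = -19 (f = Add(-9, Mul(-5, 2)) = Add(-9, -10) = -19)
Add(Pow(Add(306, f), 2), Mul(-1, -452329)) = Add(Pow(Add(306, -19), 2), Mul(-1, -452329)) = Add(Pow(287, 2), 452329) = Add(82369, 452329) = 534698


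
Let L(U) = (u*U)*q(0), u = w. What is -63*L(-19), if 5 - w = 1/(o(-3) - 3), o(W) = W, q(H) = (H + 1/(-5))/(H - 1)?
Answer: 12369/10 ≈ 1236.9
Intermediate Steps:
q(H) = (-⅕ + H)/(-1 + H) (q(H) = (H - ⅕)/(-1 + H) = (-⅕ + H)/(-1 + H))
w = 31/6 (w = 5 - 1/(-3 - 3) = 5 - 1/(-6) = 5 - 1*(-⅙) = 5 + ⅙ = 31/6 ≈ 5.1667)
u = 31/6 ≈ 5.1667
L(U) = 31*U/30 (L(U) = (31*U/6)*((-⅕ + 0)/(-1 + 0)) = (31*U/6)*(-⅕/(-1)) = (31*U/6)*(-1*(-⅕)) = (31*U/6)*(⅕) = 31*U/30)
-63*L(-19) = -651*(-19)/10 = -63*(-589/30) = 12369/10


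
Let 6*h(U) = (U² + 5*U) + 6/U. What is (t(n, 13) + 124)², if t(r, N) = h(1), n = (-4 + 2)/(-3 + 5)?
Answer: 15876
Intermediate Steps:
h(U) = 1/U + U²/6 + 5*U/6 (h(U) = ((U² + 5*U) + 6/U)/6 = (U² + 5*U + 6/U)/6 = 1/U + U²/6 + 5*U/6)
n = -1 (n = -2/2 = -2*½ = -1)
t(r, N) = 2 (t(r, N) = (⅙)*(6 + 1²*(5 + 1))/1 = (⅙)*1*(6 + 1*6) = (⅙)*1*(6 + 6) = (⅙)*1*12 = 2)
(t(n, 13) + 124)² = (2 + 124)² = 126² = 15876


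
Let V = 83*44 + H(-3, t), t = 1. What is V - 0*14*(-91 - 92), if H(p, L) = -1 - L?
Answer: 3650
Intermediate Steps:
V = 3650 (V = 83*44 + (-1 - 1*1) = 3652 + (-1 - 1) = 3652 - 2 = 3650)
V - 0*14*(-91 - 92) = 3650 - 0*14*(-91 - 92) = 3650 - 0*(-183) = 3650 - 1*0 = 3650 + 0 = 3650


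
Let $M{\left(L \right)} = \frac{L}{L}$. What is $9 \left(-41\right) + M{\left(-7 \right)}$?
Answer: $-368$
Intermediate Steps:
$M{\left(L \right)} = 1$
$9 \left(-41\right) + M{\left(-7 \right)} = 9 \left(-41\right) + 1 = -369 + 1 = -368$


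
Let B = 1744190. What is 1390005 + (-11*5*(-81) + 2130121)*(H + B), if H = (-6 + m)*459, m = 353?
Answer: 4063087826693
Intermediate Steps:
H = 159273 (H = (-6 + 353)*459 = 347*459 = 159273)
1390005 + (-11*5*(-81) + 2130121)*(H + B) = 1390005 + (-11*5*(-81) + 2130121)*(159273 + 1744190) = 1390005 + (-55*(-81) + 2130121)*1903463 = 1390005 + (4455 + 2130121)*1903463 = 1390005 + 2134576*1903463 = 1390005 + 4063086436688 = 4063087826693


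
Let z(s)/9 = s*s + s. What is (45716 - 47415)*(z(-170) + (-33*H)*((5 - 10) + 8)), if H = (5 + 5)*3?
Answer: -434264400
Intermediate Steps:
z(s) = 9*s + 9*s**2 (z(s) = 9*(s*s + s) = 9*(s**2 + s) = 9*(s + s**2) = 9*s + 9*s**2)
H = 30 (H = 10*3 = 30)
(45716 - 47415)*(z(-170) + (-33*H)*((5 - 10) + 8)) = (45716 - 47415)*(9*(-170)*(1 - 170) + (-33*30)*((5 - 10) + 8)) = -1699*(9*(-170)*(-169) - 990*(-5 + 8)) = -1699*(258570 - 990*3) = -1699*(258570 - 2970) = -1699*255600 = -434264400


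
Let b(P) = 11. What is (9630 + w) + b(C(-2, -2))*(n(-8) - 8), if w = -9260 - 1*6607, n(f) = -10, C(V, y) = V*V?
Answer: -6435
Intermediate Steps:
C(V, y) = V**2
w = -15867 (w = -9260 - 6607 = -15867)
(9630 + w) + b(C(-2, -2))*(n(-8) - 8) = (9630 - 15867) + 11*(-10 - 8) = -6237 + 11*(-18) = -6237 - 198 = -6435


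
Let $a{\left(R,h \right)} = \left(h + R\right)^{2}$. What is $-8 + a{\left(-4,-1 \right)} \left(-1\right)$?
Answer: $-33$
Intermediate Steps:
$a{\left(R,h \right)} = \left(R + h\right)^{2}$
$-8 + a{\left(-4,-1 \right)} \left(-1\right) = -8 + \left(-4 - 1\right)^{2} \left(-1\right) = -8 + \left(-5\right)^{2} \left(-1\right) = -8 + 25 \left(-1\right) = -8 - 25 = -33$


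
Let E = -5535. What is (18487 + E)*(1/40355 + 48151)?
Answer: 25167466464912/40355 ≈ 6.2365e+8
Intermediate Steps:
(18487 + E)*(1/40355 + 48151) = (18487 - 5535)*(1/40355 + 48151) = 12952*(1/40355 + 48151) = 12952*(1943133606/40355) = 25167466464912/40355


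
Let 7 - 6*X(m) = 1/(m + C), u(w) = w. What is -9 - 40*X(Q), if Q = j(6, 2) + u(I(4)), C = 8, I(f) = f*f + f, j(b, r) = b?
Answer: -943/17 ≈ -55.471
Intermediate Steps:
I(f) = f + f² (I(f) = f² + f = f + f²)
Q = 26 (Q = 6 + 4*(1 + 4) = 6 + 4*5 = 6 + 20 = 26)
X(m) = 7/6 - 1/(6*(8 + m)) (X(m) = 7/6 - 1/(6*(m + 8)) = 7/6 - 1/(6*(8 + m)))
-9 - 40*X(Q) = -9 - 20*(55 + 7*26)/(3*(8 + 26)) = -9 - 20*(55 + 182)/(3*34) = -9 - 20*237/(3*34) = -9 - 40*79/68 = -9 - 790/17 = -943/17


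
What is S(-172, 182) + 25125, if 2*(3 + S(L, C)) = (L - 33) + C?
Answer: 50221/2 ≈ 25111.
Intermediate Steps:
S(L, C) = -39/2 + C/2 + L/2 (S(L, C) = -3 + ((L - 33) + C)/2 = -3 + ((-33 + L) + C)/2 = -3 + (-33 + C + L)/2 = -3 + (-33/2 + C/2 + L/2) = -39/2 + C/2 + L/2)
S(-172, 182) + 25125 = (-39/2 + (1/2)*182 + (1/2)*(-172)) + 25125 = (-39/2 + 91 - 86) + 25125 = -29/2 + 25125 = 50221/2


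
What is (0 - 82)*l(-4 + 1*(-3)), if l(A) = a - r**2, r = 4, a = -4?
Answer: 1640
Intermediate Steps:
l(A) = -20 (l(A) = -4 - 1*4**2 = -4 - 1*16 = -4 - 16 = -20)
(0 - 82)*l(-4 + 1*(-3)) = (0 - 82)*(-20) = -82*(-20) = 1640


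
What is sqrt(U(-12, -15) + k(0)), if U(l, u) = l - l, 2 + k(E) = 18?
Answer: 4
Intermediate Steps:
k(E) = 16 (k(E) = -2 + 18 = 16)
U(l, u) = 0
sqrt(U(-12, -15) + k(0)) = sqrt(0 + 16) = sqrt(16) = 4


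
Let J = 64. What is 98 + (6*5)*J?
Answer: 2018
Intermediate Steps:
98 + (6*5)*J = 98 + (6*5)*64 = 98 + 30*64 = 98 + 1920 = 2018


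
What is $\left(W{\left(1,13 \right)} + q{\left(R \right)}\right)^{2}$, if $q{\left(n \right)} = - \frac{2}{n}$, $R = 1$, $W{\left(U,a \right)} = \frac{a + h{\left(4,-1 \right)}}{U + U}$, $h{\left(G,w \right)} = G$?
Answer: $\frac{169}{4} \approx 42.25$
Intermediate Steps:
$W{\left(U,a \right)} = \frac{4 + a}{2 U}$ ($W{\left(U,a \right)} = \frac{a + 4}{U + U} = \frac{4 + a}{2 U}$)
$\left(W{\left(1,13 \right)} + q{\left(R \right)}\right)^{2} = \left(\frac{4 + 13}{2 \cdot 1} - \frac{2}{1}\right)^{2} = \left(\frac{1}{2} \cdot 1 \cdot 17 - 2\right)^{2} = \left(\frac{17}{2} - 2\right)^{2} = \left(\frac{13}{2}\right)^{2} = \frac{169}{4}$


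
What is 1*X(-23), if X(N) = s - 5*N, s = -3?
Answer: 112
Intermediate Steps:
X(N) = -3 - 5*N
1*X(-23) = 1*(-3 - 5*(-23)) = 1*(-3 + 115) = 1*112 = 112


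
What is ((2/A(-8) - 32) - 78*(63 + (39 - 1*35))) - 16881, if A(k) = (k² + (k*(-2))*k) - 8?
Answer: -797005/36 ≈ -22139.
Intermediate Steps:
A(k) = -8 - k² (A(k) = (k² + (-2*k)*k) - 8 = (k² - 2*k²) - 8 = -k² - 8 = -8 - k²)
((2/A(-8) - 32) - 78*(63 + (39 - 1*35))) - 16881 = ((2/(-8 - 1*(-8)²) - 32) - 78*(63 + (39 - 1*35))) - 16881 = ((2/(-8 - 1*64) - 32) - 78*(63 + (39 - 35))) - 16881 = ((2/(-8 - 64) - 32) - 78*(63 + 4)) - 16881 = ((2/(-72) - 32) - 78*67) - 16881 = ((2*(-1/72) - 32) - 5226) - 16881 = ((-1/36 - 32) - 5226) - 16881 = (-1153/36 - 5226) - 16881 = -189289/36 - 16881 = -797005/36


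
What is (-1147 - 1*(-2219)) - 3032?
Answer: -1960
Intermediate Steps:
(-1147 - 1*(-2219)) - 3032 = (-1147 + 2219) - 3032 = 1072 - 3032 = -1960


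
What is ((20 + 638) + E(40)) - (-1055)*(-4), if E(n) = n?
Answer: -3522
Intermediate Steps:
((20 + 638) + E(40)) - (-1055)*(-4) = ((20 + 638) + 40) - (-1055)*(-4) = (658 + 40) - 1*4220 = 698 - 4220 = -3522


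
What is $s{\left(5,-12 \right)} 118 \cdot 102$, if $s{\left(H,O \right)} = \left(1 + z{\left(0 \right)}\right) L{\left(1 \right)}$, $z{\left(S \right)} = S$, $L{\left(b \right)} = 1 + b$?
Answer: $24072$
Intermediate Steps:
$s{\left(H,O \right)} = 2$ ($s{\left(H,O \right)} = \left(1 + 0\right) \left(1 + 1\right) = 1 \cdot 2 = 2$)
$s{\left(5,-12 \right)} 118 \cdot 102 = 2 \cdot 118 \cdot 102 = 236 \cdot 102 = 24072$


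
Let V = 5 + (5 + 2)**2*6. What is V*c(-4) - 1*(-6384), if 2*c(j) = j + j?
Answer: 5188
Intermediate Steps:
c(j) = j (c(j) = (j + j)/2 = (2*j)/2 = j)
V = 299 (V = 5 + 7**2*6 = 5 + 49*6 = 5 + 294 = 299)
V*c(-4) - 1*(-6384) = 299*(-4) - 1*(-6384) = -1196 + 6384 = 5188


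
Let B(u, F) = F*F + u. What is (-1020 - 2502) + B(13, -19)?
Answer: -3148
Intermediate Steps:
B(u, F) = u + F² (B(u, F) = F² + u = u + F²)
(-1020 - 2502) + B(13, -19) = (-1020 - 2502) + (13 + (-19)²) = -3522 + (13 + 361) = -3522 + 374 = -3148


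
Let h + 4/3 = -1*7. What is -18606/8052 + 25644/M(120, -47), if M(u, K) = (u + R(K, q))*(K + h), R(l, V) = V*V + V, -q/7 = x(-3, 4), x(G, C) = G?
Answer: -33569713/10804442 ≈ -3.1070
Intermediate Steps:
q = 21 (q = -7*(-3) = 21)
h = -25/3 (h = -4/3 - 1*7 = -4/3 - 7 = -25/3 ≈ -8.3333)
R(l, V) = V + V**2 (R(l, V) = V**2 + V = V + V**2)
M(u, K) = (462 + u)*(-25/3 + K) (M(u, K) = (u + 21*(1 + 21))*(K - 25/3) = (u + 21*22)*(-25/3 + K) = (u + 462)*(-25/3 + K) = (462 + u)*(-25/3 + K))
-18606/8052 + 25644/M(120, -47) = -18606/8052 + 25644/(-3850 + 462*(-47) - 25/3*120 - 47*120) = -18606*1/8052 + 25644/(-3850 - 21714 - 1000 - 5640) = -3101/1342 + 25644/(-32204) = -3101/1342 + 25644*(-1/32204) = -3101/1342 - 6411/8051 = -33569713/10804442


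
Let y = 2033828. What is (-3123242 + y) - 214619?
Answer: -1304033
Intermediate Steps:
(-3123242 + y) - 214619 = (-3123242 + 2033828) - 214619 = -1089414 - 214619 = -1304033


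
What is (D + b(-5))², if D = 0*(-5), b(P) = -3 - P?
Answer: 4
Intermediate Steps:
D = 0
(D + b(-5))² = (0 + (-3 - 1*(-5)))² = (0 + (-3 + 5))² = (0 + 2)² = 2² = 4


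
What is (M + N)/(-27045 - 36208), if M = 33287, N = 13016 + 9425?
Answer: -1296/1471 ≈ -0.88103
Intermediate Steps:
N = 22441
(M + N)/(-27045 - 36208) = (33287 + 22441)/(-27045 - 36208) = 55728/(-63253) = 55728*(-1/63253) = -1296/1471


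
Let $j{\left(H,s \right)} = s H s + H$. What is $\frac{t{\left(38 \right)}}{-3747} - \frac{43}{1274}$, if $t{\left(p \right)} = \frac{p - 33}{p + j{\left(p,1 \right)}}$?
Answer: $- \frac{4593541}{136049823} \approx -0.033764$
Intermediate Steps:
$j{\left(H,s \right)} = H + H s^{2}$ ($j{\left(H,s \right)} = H s s + H = H s^{2} + H = H + H s^{2}$)
$t{\left(p \right)} = \frac{-33 + p}{3 p}$ ($t{\left(p \right)} = \frac{p - 33}{p + p \left(1 + 1^{2}\right)} = \frac{-33 + p}{p + p \left(1 + 1\right)} = \frac{-33 + p}{p + p 2} = \frac{-33 + p}{p + 2 p} = \frac{-33 + p}{3 p}$)
$\frac{t{\left(38 \right)}}{-3747} - \frac{43}{1274} = \frac{\frac{1}{3} \cdot \frac{1}{38} \left(-33 + 38\right)}{-3747} - \frac{43}{1274} = \frac{1}{3} \cdot \frac{1}{38} \cdot 5 \left(- \frac{1}{3747}\right) - \frac{43}{1274} = \frac{5}{114} \left(- \frac{1}{3747}\right) - \frac{43}{1274} = - \frac{5}{427158} - \frac{43}{1274} = - \frac{4593541}{136049823}$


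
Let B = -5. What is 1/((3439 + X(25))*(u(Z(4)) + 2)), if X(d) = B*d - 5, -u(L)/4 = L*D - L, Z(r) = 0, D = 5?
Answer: 1/6618 ≈ 0.00015110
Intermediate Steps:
u(L) = -16*L (u(L) = -4*(L*5 - L) = -4*(5*L - L) = -16*L)
X(d) = -5 - 5*d (X(d) = -5*d - 5 = -5 - 5*d)
1/((3439 + X(25))*(u(Z(4)) + 2)) = 1/((3439 + (-5 - 5*25))*(-16*0 + 2)) = 1/((3439 + (-5 - 125))*(0 + 2)) = 1/((3439 - 130)*2) = (1/2)/3309 = (1/3309)*(1/2) = 1/6618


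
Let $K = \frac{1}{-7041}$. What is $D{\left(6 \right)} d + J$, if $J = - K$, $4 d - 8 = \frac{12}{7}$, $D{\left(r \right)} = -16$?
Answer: $- \frac{1915145}{49287} \approx -38.857$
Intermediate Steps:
$K = - \frac{1}{7041} \approx -0.00014203$
$d = \frac{17}{7}$ ($d = 2 + \frac{12 \cdot \frac{1}{7}}{4} = 2 + \frac{1}{4} \cdot \frac{12}{7} = 2 + \frac{3}{7} = \frac{17}{7} \approx 2.4286$)
$J = \frac{1}{7041}$ ($J = \left(-1\right) \left(- \frac{1}{7041}\right) = \frac{1}{7041} \approx 0.00014203$)
$D{\left(6 \right)} d + J = \left(-16\right) \frac{17}{7} + \frac{1}{7041} = - \frac{272}{7} + \frac{1}{7041} = - \frac{1915145}{49287}$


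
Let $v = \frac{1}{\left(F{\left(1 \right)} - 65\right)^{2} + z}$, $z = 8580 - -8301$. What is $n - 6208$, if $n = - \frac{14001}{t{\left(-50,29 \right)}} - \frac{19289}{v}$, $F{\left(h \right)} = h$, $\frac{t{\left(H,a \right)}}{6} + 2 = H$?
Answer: $- \frac{3237052129}{8} \approx -4.0463 \cdot 10^{8}$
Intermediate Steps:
$t{\left(H,a \right)} = -12 + 6 H$
$z = 16881$ ($z = 8580 + 8301 = 16881$)
$v = \frac{1}{20977}$ ($v = \frac{1}{\left(1 - 65\right)^{2} + 16881} = \frac{1}{\left(-64\right)^{2} + 16881} = \frac{1}{4096 + 16881} = \frac{1}{20977} \approx 4.7671 \cdot 10^{-5}$)
$n = - \frac{3237002465}{8}$ ($n = - \frac{14001}{-12 + 6 \left(-50\right)} - 19289 \frac{1}{\frac{1}{20977}} = - \frac{14001}{-12 - 300} - 404625353 = - \frac{14001}{-312} - 404625353 = \left(-14001\right) \left(- \frac{1}{312}\right) - 404625353 = \frac{359}{8} - 404625353 = - \frac{3237002465}{8} \approx -4.0463 \cdot 10^{8}$)
$n - 6208 = - \frac{3237002465}{8} - 6208 = - \frac{3237052129}{8}$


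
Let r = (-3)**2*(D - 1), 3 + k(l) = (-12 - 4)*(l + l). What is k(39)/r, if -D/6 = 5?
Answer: 139/31 ≈ 4.4839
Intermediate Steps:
D = -30 (D = -6*5 = -30)
k(l) = -3 - 32*l (k(l) = -3 + (-12 - 4)*(l + l) = -3 - 32*l)
r = -279 (r = (-3)**2*(-30 - 1) = 9*(-31) = -279)
k(39)/r = (-3 - 32*39)/(-279) = -(-3 - 1248)/279 = -1/279*(-1251) = 139/31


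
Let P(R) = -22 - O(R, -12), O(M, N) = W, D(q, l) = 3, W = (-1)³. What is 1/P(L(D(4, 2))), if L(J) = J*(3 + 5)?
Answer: -1/21 ≈ -0.047619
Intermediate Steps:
W = -1
O(M, N) = -1
L(J) = 8*J (L(J) = J*8 = 8*J)
P(R) = -21 (P(R) = -22 - 1*(-1) = -22 + 1 = -21)
1/P(L(D(4, 2))) = 1/(-21) = -1/21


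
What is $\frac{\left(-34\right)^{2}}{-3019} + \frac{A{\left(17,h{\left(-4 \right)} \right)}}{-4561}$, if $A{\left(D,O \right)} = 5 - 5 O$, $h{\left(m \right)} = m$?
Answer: $- \frac{5347991}{13769659} \approx -0.38839$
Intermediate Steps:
$\frac{\left(-34\right)^{2}}{-3019} + \frac{A{\left(17,h{\left(-4 \right)} \right)}}{-4561} = \frac{\left(-34\right)^{2}}{-3019} + \frac{5 - -20}{-4561} = 1156 \left(- \frac{1}{3019}\right) + \left(5 + 20\right) \left(- \frac{1}{4561}\right) = - \frac{1156}{3019} + 25 \left(- \frac{1}{4561}\right) = - \frac{1156}{3019} - \frac{25}{4561} = - \frac{5347991}{13769659}$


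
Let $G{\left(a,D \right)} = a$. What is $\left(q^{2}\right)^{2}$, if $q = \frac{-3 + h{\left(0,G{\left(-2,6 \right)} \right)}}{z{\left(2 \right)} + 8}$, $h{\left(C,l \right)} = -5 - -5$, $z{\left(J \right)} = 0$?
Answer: $\frac{81}{4096} \approx 0.019775$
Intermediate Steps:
$h{\left(C,l \right)} = 0$ ($h{\left(C,l \right)} = -5 + 5 = 0$)
$q = - \frac{3}{8}$ ($q = \frac{-3 + 0}{0 + 8} = - \frac{3}{8} \approx -0.375$)
$\left(q^{2}\right)^{2} = \left(\left(- \frac{3}{8}\right)^{2}\right)^{2} = \left(\frac{9}{64}\right)^{2} = \frac{81}{4096}$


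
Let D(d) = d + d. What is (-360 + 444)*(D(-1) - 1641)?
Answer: -138012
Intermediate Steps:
D(d) = 2*d
(-360 + 444)*(D(-1) - 1641) = (-360 + 444)*(2*(-1) - 1641) = 84*(-2 - 1641) = 84*(-1643) = -138012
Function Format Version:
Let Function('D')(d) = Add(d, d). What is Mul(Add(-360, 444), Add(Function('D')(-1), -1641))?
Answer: -138012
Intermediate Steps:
Function('D')(d) = Mul(2, d)
Mul(Add(-360, 444), Add(Function('D')(-1), -1641)) = Mul(Add(-360, 444), Add(Mul(2, -1), -1641)) = Mul(84, Add(-2, -1641)) = Mul(84, -1643) = -138012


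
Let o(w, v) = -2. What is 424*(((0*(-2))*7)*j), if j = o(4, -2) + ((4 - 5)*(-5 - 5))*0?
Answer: 0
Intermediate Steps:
j = -2 (j = -2 + ((4 - 5)*(-5 - 5))*0 = -2 - 1*(-10)*0 = -2 + 10*0 = -2 + 0 = -2)
424*(((0*(-2))*7)*j) = 424*(((0*(-2))*7)*(-2)) = 424*((0*7)*(-2)) = 424*(0*(-2)) = 424*0 = 0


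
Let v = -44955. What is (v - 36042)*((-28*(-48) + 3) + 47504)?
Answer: -3956784447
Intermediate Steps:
(v - 36042)*((-28*(-48) + 3) + 47504) = (-44955 - 36042)*((-28*(-48) + 3) + 47504) = -80997*((1344 + 3) + 47504) = -80997*(1347 + 47504) = -80997*48851 = -3956784447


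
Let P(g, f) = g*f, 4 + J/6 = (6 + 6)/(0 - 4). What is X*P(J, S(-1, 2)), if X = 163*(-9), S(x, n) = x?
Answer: -61614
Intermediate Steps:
J = -42 (J = -24 + 6*((6 + 6)/(0 - 4)) = -24 + 6*(12/(-4)) = -24 + 6*(12*(-¼)) = -24 + 6*(-3) = -24 - 18 = -42)
X = -1467
P(g, f) = f*g
X*P(J, S(-1, 2)) = -(-1467)*(-42) = -1467*42 = -61614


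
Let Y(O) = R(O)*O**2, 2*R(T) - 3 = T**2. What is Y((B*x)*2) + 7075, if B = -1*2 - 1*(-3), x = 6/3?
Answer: 7227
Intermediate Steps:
x = 2 (x = 6*(1/3) = 2)
B = 1 (B = -2 + 3 = 1)
R(T) = 3/2 + T**2/2
Y(O) = O**2*(3/2 + O**2/2) (Y(O) = (3/2 + O**2/2)*O**2 = O**2*(3/2 + O**2/2))
Y((B*x)*2) + 7075 = ((1*2)*2)**2*(3 + ((1*2)*2)**2)/2 + 7075 = (2*2)**2*(3 + (2*2)**2)/2 + 7075 = (1/2)*4**2*(3 + 4**2) + 7075 = (1/2)*16*(3 + 16) + 7075 = (1/2)*16*19 + 7075 = 152 + 7075 = 7227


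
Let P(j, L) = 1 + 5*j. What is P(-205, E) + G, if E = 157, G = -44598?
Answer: -45622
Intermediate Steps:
P(-205, E) + G = (1 + 5*(-205)) - 44598 = (1 - 1025) - 44598 = -1024 - 44598 = -45622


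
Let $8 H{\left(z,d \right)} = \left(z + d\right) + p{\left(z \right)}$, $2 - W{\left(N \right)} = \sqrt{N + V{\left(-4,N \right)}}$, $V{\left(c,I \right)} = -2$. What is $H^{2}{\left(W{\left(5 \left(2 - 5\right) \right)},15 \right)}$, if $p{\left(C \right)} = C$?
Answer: $\frac{293}{64} - \frac{19 i \sqrt{17}}{16} \approx 4.5781 - 4.8962 i$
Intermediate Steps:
$W{\left(N \right)} = 2 - \sqrt{-2 + N}$ ($W{\left(N \right)} = 2 - \sqrt{N - 2} = 2 - \sqrt{-2 + N}$)
$H{\left(z,d \right)} = \frac{z}{4} + \frac{d}{8}$ ($H{\left(z,d \right)} = \frac{\left(z + d\right) + z}{8} = \frac{\left(d + z\right) + z}{8} = \frac{d + 2 z}{8} = \frac{z}{4} + \frac{d}{8}$)
$H^{2}{\left(W{\left(5 \left(2 - 5\right) \right)},15 \right)} = \left(\frac{2 - \sqrt{-2 + 5 \left(2 - 5\right)}}{4} + \frac{1}{8} \cdot 15\right)^{2} = \left(\frac{2 - \sqrt{-2 + 5 \left(-3\right)}}{4} + \frac{15}{8}\right)^{2} = \left(\frac{2 - \sqrt{-2 - 15}}{4} + \frac{15}{8}\right)^{2} = \left(\frac{2 - \sqrt{-17}}{4} + \frac{15}{8}\right)^{2} = \left(\frac{2 - i \sqrt{17}}{4} + \frac{15}{8}\right)^{2} = \left(\left(\frac{1}{2} - \frac{i \sqrt{17}}{4}\right) + \frac{15}{8}\right)^{2} = \left(\frac{19}{8} - \frac{i \sqrt{17}}{4}\right)^{2}$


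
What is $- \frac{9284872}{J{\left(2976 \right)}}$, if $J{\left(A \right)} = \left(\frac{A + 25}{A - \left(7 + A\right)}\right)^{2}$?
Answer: $- \frac{454958728}{9006001} \approx -50.517$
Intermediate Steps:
$J{\left(A \right)} = \left(- \frac{25}{7} - \frac{A}{7}\right)^{2}$ ($J{\left(A \right)} = \left(\frac{25 + A}{-7}\right)^{2} = \left(\left(25 + A\right) \left(- \frac{1}{7}\right)\right)^{2} = \left(- \frac{25}{7} - \frac{A}{7}\right)^{2}$)
$- \frac{9284872}{J{\left(2976 \right)}} = - \frac{9284872}{\frac{1}{49} \left(25 + 2976\right)^{2}} = - \frac{9284872}{\frac{1}{49} \cdot 3001^{2}} = - \frac{9284872}{\frac{1}{49} \cdot 9006001} = - \frac{9284872}{\frac{9006001}{49}} = \left(-9284872\right) \frac{49}{9006001} = - \frac{454958728}{9006001}$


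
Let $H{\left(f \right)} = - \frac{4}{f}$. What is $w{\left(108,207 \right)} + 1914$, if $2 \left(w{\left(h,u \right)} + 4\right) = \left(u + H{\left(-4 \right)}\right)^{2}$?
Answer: $23542$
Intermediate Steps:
$w{\left(h,u \right)} = -4 + \frac{\left(1 + u\right)^{2}}{2}$ ($w{\left(h,u \right)} = -4 + \frac{\left(u - \frac{4}{-4}\right)^{2}}{2} = -4 + \frac{\left(u - -1\right)^{2}}{2} = -4 + \frac{\left(u + 1\right)^{2}}{2} = -4 + \frac{\left(1 + u\right)^{2}}{2}$)
$w{\left(108,207 \right)} + 1914 = \left(-4 + \frac{\left(1 + 207\right)^{2}}{2}\right) + 1914 = \left(-4 + \frac{208^{2}}{2}\right) + 1914 = \left(-4 + \frac{1}{2} \cdot 43264\right) + 1914 = \left(-4 + 21632\right) + 1914 = 21628 + 1914 = 23542$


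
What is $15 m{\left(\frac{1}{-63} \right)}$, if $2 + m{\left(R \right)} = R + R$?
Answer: $- \frac{640}{21} \approx -30.476$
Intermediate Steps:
$m{\left(R \right)} = -2 + 2 R$ ($m{\left(R \right)} = -2 + \left(R + R\right) = -2 + 2 R$)
$15 m{\left(\frac{1}{-63} \right)} = 15 \left(-2 + \frac{2}{-63}\right) = 15 \left(-2 + 2 \left(- \frac{1}{63}\right)\right) = 15 \left(-2 - \frac{2}{63}\right) = 15 \left(- \frac{128}{63}\right) = - \frac{640}{21}$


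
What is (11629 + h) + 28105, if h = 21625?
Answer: 61359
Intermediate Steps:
(11629 + h) + 28105 = (11629 + 21625) + 28105 = 33254 + 28105 = 61359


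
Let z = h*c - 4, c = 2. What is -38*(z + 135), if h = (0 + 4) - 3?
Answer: -5054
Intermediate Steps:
h = 1 (h = 4 - 3 = 1)
z = -2 (z = 1*2 - 4 = 2 - 4 = -2)
-38*(z + 135) = -38*(-2 + 135) = -38*133 = -5054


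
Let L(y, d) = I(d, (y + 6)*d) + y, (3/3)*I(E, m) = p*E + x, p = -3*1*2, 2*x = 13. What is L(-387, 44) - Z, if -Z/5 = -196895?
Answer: -1970239/2 ≈ -9.8512e+5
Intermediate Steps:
x = 13/2 (x = (1/2)*13 = 13/2 ≈ 6.5000)
Z = 984475 (Z = -5*(-196895) = 984475)
p = -6 (p = -3*2 = -6)
I(E, m) = 13/2 - 6*E (I(E, m) = -6*E + 13/2 = 13/2 - 6*E)
L(y, d) = 13/2 + y - 6*d (L(y, d) = (13/2 - 6*d) + y = 13/2 + y - 6*d)
L(-387, 44) - Z = (13/2 - 387 - 6*44) - 1*984475 = (13/2 - 387 - 264) - 984475 = -1289/2 - 984475 = -1970239/2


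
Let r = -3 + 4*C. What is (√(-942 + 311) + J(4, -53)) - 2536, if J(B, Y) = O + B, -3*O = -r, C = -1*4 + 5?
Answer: -7595/3 + I*√631 ≈ -2531.7 + 25.12*I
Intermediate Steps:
C = 1 (C = -4 + 5 = 1)
r = 1 (r = -3 + 4*1 = -3 + 4 = 1)
O = ⅓ (O = -(-1)/3 = -⅓*(-1) = ⅓ ≈ 0.33333)
J(B, Y) = ⅓ + B
(√(-942 + 311) + J(4, -53)) - 2536 = (√(-942 + 311) + (⅓ + 4)) - 2536 = (√(-631) + 13/3) - 2536 = (I*√631 + 13/3) - 2536 = (13/3 + I*√631) - 2536 = -7595/3 + I*√631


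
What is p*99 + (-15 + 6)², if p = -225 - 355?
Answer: -57339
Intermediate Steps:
p = -580
p*99 + (-15 + 6)² = -580*99 + (-15 + 6)² = -57420 + (-9)² = -57420 + 81 = -57339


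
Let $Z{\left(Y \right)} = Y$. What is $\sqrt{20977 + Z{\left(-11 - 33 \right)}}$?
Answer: $11 \sqrt{173} \approx 144.68$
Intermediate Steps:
$\sqrt{20977 + Z{\left(-11 - 33 \right)}} = \sqrt{20977 - 44} = \sqrt{20933} = 11 \sqrt{173}$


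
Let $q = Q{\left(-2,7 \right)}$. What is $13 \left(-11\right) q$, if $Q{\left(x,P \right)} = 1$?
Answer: $-143$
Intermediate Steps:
$q = 1$
$13 \left(-11\right) q = 13 \left(-11\right) 1 = \left(-143\right) 1 = -143$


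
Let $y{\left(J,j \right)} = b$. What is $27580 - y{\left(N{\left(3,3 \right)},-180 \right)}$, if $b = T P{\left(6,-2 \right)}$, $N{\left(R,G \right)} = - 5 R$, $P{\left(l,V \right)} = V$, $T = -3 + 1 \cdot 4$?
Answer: $27582$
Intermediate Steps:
$T = 1$ ($T = -3 + 4 = 1$)
$b = -2$ ($b = 1 \left(-2\right) = -2$)
$y{\left(J,j \right)} = -2$
$27580 - y{\left(N{\left(3,3 \right)},-180 \right)} = 27580 - -2 = 27580 + 2 = 27582$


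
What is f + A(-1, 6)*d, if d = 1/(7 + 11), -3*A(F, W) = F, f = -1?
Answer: -53/54 ≈ -0.98148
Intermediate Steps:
A(F, W) = -F/3
d = 1/18 ≈ 0.055556
f + A(-1, 6)*d = -1 - ⅓*(-1)*(1/18) = -1 + (⅓)*(1/18) = -1 + 1/54 = -53/54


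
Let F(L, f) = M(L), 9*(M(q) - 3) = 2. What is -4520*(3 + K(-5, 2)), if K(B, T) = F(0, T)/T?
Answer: -187580/9 ≈ -20842.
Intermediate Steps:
M(q) = 29/9 (M(q) = 3 + (1/9)*2 = 3 + 2/9 = 29/9)
F(L, f) = 29/9
K(B, T) = 29/(9*T)
-4520*(3 + K(-5, 2)) = -4520*(3 + (29/9)/2) = -4520*(3 + (29/9)*(1/2)) = -4520*(3 + 29/18) = -4520*83/18 = -1130*166/9 = -187580/9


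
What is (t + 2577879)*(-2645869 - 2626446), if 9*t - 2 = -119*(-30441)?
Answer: -141421371992480/9 ≈ -1.5713e+13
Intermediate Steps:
t = 3622481/9 (t = 2/9 + (-119*(-30441))/9 = 2/9 + (1/9)*3622479 = 2/9 + 1207493/3 = 3622481/9 ≈ 4.0250e+5)
(t + 2577879)*(-2645869 - 2626446) = (3622481/9 + 2577879)*(-2645869 - 2626446) = (26823392/9)*(-5272315) = -141421371992480/9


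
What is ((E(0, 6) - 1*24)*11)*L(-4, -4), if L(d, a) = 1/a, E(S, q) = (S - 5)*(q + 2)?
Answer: 176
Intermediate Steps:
E(S, q) = (-5 + S)*(2 + q)
((E(0, 6) - 1*24)*11)*L(-4, -4) = (((-10 - 5*6 + 2*0 + 0*6) - 1*24)*11)/(-4) = (((-10 - 30 + 0 + 0) - 24)*11)*(-¼) = ((-40 - 24)*11)*(-¼) = -64*11*(-¼) = -704*(-¼) = 176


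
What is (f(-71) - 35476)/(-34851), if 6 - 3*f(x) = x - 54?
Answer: 106297/104553 ≈ 1.0167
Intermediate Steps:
f(x) = 20 - x/3 (f(x) = 2 - (x - 54)/3 = 2 - (-54 + x)/3 = 2 + (18 - x/3) = 20 - x/3)
(f(-71) - 35476)/(-34851) = ((20 - 1/3*(-71)) - 35476)/(-34851) = ((20 + 71/3) - 35476)*(-1/34851) = (131/3 - 35476)*(-1/34851) = -106297/3*(-1/34851) = 106297/104553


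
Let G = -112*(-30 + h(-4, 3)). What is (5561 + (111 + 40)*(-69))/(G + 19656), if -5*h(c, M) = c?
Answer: -1735/8188 ≈ -0.21190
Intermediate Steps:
h(c, M) = -c/5
G = 16352/5 (G = -112*(-30 - ⅕*(-4)) = -112*(-30 + ⅘) = -112*(-146/5) = 16352/5 ≈ 3270.4)
(5561 + (111 + 40)*(-69))/(G + 19656) = (5561 + (111 + 40)*(-69))/(16352/5 + 19656) = (5561 + 151*(-69))/(114632/5) = (5561 - 10419)*(5/114632) = -4858*5/114632 = -1735/8188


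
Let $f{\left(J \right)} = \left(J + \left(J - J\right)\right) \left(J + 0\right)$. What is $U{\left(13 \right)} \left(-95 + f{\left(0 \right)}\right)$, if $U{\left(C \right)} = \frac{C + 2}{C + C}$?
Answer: $- \frac{1425}{26} \approx -54.808$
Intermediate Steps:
$U{\left(C \right)} = \frac{2 + C}{2 C}$
$f{\left(J \right)} = J^{2}$ ($f{\left(J \right)} = \left(J + 0\right) J = J J = J^{2}$)
$U{\left(13 \right)} \left(-95 + f{\left(0 \right)}\right) = \frac{2 + 13}{2 \cdot 13} \left(-95 + 0^{2}\right) = \frac{1}{2} \cdot \frac{1}{13} \cdot 15 \left(-95 + 0\right) = \frac{15}{26} \left(-95\right) = - \frac{1425}{26}$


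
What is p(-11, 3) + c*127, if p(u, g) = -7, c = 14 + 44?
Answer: 7359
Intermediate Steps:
c = 58
p(-11, 3) + c*127 = -7 + 58*127 = -7 + 7366 = 7359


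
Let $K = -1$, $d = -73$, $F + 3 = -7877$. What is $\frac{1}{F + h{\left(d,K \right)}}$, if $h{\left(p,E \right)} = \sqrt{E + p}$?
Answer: $- \frac{3940}{31047237} - \frac{i \sqrt{74}}{62094474} \approx -0.0001269 - 1.3854 \cdot 10^{-7} i$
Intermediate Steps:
$F = -7880$ ($F = -3 - 7877 = -7880$)
$\frac{1}{F + h{\left(d,K \right)}} = \frac{1}{-7880 + \sqrt{-1 - 73}} = \frac{1}{-7880 + \sqrt{-74}} = \frac{1}{-7880 + i \sqrt{74}}$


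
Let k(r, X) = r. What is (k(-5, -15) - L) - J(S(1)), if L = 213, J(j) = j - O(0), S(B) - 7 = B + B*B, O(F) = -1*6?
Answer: -233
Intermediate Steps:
O(F) = -6
S(B) = 7 + B + B² (S(B) = 7 + (B + B*B) = 7 + (B + B²) = 7 + B + B²)
J(j) = 6 + j (J(j) = j - 1*(-6) = j + 6 = 6 + j)
(k(-5, -15) - L) - J(S(1)) = (-5 - 1*213) - (6 + (7 + 1 + 1²)) = (-5 - 213) - (6 + (7 + 1 + 1)) = -218 - (6 + 9) = -218 - 1*15 = -218 - 15 = -233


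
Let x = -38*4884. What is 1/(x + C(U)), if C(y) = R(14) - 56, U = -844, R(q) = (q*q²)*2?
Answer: -1/180160 ≈ -5.5506e-6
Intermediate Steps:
R(q) = 2*q³ (R(q) = q³*2 = 2*q³)
x = -185592
C(y) = 5432 (C(y) = 2*14³ - 56 = 2*2744 - 56 = 5488 - 56 = 5432)
1/(x + C(U)) = 1/(-185592 + 5432) = 1/(-180160) = -1/180160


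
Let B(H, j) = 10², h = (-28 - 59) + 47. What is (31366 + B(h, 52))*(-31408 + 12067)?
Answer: -608583906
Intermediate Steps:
h = -40 (h = -87 + 47 = -40)
B(H, j) = 100
(31366 + B(h, 52))*(-31408 + 12067) = (31366 + 100)*(-31408 + 12067) = 31466*(-19341) = -608583906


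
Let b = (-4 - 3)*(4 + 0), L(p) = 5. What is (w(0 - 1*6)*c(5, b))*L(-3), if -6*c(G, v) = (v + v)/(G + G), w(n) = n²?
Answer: 168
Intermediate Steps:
b = -28 (b = -7*4 = -28)
c(G, v) = -v/(6*G) (c(G, v) = -(v + v)/(6*(G + G)) = -2*v/(6*(2*G)) = -2*v*1/(2*G)/6 = -v/(6*G))
(w(0 - 1*6)*c(5, b))*L(-3) = ((0 - 1*6)²*(-⅙*(-28)/5))*5 = ((0 - 6)²*(-⅙*(-28)*⅕))*5 = ((-6)²*(14/15))*5 = (36*(14/15))*5 = (168/5)*5 = 168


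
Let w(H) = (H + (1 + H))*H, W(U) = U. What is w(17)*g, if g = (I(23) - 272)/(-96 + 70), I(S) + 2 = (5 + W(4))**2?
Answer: 114835/26 ≈ 4416.7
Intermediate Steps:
I(S) = 79 (I(S) = -2 + (5 + 4)**2 = -2 + 9**2 = -2 + 81 = 79)
w(H) = H*(1 + 2*H) (w(H) = (1 + 2*H)*H = H*(1 + 2*H))
g = 193/26 (g = (79 - 272)/(-96 + 70) = -193/(-26) = -193*(-1/26) = 193/26 ≈ 7.4231)
w(17)*g = (17*(1 + 2*17))*(193/26) = (17*(1 + 34))*(193/26) = (17*35)*(193/26) = 595*(193/26) = 114835/26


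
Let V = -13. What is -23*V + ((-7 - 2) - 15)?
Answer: 275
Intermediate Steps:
-23*V + ((-7 - 2) - 15) = -23*(-13) + ((-7 - 2) - 15) = 299 + (-9 - 15) = 299 - 24 = 275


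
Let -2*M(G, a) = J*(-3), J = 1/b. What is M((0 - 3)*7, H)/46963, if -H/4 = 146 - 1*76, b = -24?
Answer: -1/751408 ≈ -1.3308e-6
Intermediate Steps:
J = -1/24 (J = 1/(-24) = -1/24 ≈ -0.041667)
H = -280 (H = -4*(146 - 1*76) = -4*(146 - 76) = -4*70 = -280)
M(G, a) = -1/16 (M(G, a) = -(-1)*(-3)/48 = -½*⅛ = -1/16)
M((0 - 3)*7, H)/46963 = -1/16/46963 = -1/16*1/46963 = -1/751408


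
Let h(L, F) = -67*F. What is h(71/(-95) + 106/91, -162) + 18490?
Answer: 29344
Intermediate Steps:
h(71/(-95) + 106/91, -162) + 18490 = -67*(-162) + 18490 = 10854 + 18490 = 29344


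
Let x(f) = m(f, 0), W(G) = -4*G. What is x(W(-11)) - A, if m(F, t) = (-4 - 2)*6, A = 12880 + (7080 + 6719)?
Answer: -26715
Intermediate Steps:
A = 26679 (A = 12880 + 13799 = 26679)
m(F, t) = -36 (m(F, t) = -6*6 = -36)
x(f) = -36
x(W(-11)) - A = -36 - 1*26679 = -36 - 26679 = -26715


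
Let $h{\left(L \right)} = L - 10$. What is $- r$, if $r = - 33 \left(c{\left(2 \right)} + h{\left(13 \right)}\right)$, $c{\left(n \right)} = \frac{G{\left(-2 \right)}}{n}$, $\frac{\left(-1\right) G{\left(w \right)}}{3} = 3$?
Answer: $- \frac{99}{2} \approx -49.5$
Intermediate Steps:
$G{\left(w \right)} = -9$ ($G{\left(w \right)} = \left(-3\right) 3 = -9$)
$h{\left(L \right)} = -10 + L$
$c{\left(n \right)} = - \frac{9}{n}$
$r = \frac{99}{2}$ ($r = - 33 \left(- \frac{9}{2} + \left(-10 + 13\right)\right) = - 33 \left(\left(-9\right) \frac{1}{2} + 3\right) = - 33 \left(- \frac{9}{2} + 3\right) = \left(-33\right) \left(- \frac{3}{2}\right) = \frac{99}{2} \approx 49.5$)
$- r = \left(-1\right) \frac{99}{2} = - \frac{99}{2}$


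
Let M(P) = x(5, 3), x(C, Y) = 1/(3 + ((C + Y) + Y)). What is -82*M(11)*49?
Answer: -287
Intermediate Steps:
x(C, Y) = 1/(3 + C + 2*Y) (x(C, Y) = 1/(3 + (C + 2*Y)) = 1/(3 + C + 2*Y))
M(P) = 1/14 (M(P) = 1/(3 + 5 + 2*3) = 1/(3 + 5 + 6) = 1/14)
-82*M(11)*49 = -82*1/14*49 = -41/7*49 = -287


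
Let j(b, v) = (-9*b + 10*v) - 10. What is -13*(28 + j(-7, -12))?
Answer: 507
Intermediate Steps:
j(b, v) = -10 - 9*b + 10*v
-13*(28 + j(-7, -12)) = -13*(28 + (-10 - 9*(-7) + 10*(-12))) = -13*(28 + (-10 + 63 - 120)) = -13*(28 - 67) = -13*(-39) = 507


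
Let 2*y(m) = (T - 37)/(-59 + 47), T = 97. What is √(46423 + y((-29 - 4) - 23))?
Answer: √185682/2 ≈ 215.45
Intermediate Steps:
y(m) = -5/2 (y(m) = ((97 - 37)/(-59 + 47))/2 = (60/(-12))/2 = (60*(-1/12))/2 = (½)*(-5) = -5/2)
√(46423 + y((-29 - 4) - 23)) = √(46423 - 5/2) = √(92841/2) = √185682/2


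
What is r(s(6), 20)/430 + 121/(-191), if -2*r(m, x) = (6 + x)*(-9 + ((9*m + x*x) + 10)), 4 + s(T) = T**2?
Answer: -1762817/82130 ≈ -21.464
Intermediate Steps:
s(T) = -4 + T**2
r(m, x) = -(6 + x)*(1 + x**2 + 9*m)/2 (r(m, x) = -(6 + x)*(-9 + ((9*m + x*x) + 10))/2 = -(6 + x)*(-9 + ((9*m + x**2) + 10))/2 = -(6 + x)*(-9 + ((x**2 + 9*m) + 10))/2 = -(6 + x)*(-9 + (10 + x**2 + 9*m))/2 = -(6 + x)*(1 + x**2 + 9*m)/2)
r(s(6), 20)/430 + 121/(-191) = (-3 - 27*(-4 + 6**2) - 3*20**2 - 1/2*20 - 1/2*20**3 - 9/2*(-4 + 6**2)*20)/430 + 121/(-191) = (-3 - 27*(-4 + 36) - 3*400 - 10 - 1/2*8000 - 9/2*(-4 + 36)*20)*(1/430) + 121*(-1/191) = (-3 - 27*32 - 1200 - 10 - 4000 - 9/2*32*20)*(1/430) - 121/191 = (-3 - 864 - 1200 - 10 - 4000 - 2880)*(1/430) - 121/191 = -8957*1/430 - 121/191 = -8957/430 - 121/191 = -1762817/82130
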